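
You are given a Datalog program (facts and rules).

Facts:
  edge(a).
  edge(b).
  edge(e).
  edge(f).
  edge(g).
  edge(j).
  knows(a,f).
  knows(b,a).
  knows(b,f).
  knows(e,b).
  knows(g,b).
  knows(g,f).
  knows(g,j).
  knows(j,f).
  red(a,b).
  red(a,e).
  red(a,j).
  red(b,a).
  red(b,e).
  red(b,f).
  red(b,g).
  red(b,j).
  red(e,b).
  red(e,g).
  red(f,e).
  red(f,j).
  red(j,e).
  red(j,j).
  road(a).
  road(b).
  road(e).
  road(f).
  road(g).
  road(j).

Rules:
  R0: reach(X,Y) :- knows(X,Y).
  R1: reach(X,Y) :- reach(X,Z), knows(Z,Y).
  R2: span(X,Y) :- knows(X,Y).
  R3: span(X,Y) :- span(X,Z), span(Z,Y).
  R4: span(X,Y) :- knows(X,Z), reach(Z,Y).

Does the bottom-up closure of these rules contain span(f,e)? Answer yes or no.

round 1: derive reach(a,f) via R0 from knows(a,f)
round 1: derive reach(b,a) via R0 from knows(b,a)
round 1: derive reach(b,f) via R0 from knows(b,f)
round 1: derive reach(e,b) via R0 from knows(e,b)
round 1: derive reach(g,b) via R0 from knows(g,b)
round 1: derive reach(g,f) via R0 from knows(g,f)
round 1: derive reach(g,j) via R0 from knows(g,j)
round 1: derive reach(j,f) via R0 from knows(j,f)
round 1: derive span(a,f) via R2 from knows(a,f)
round 1: derive span(b,a) via R2 from knows(b,a)
round 1: derive span(b,f) via R2 from knows(b,f)
round 1: derive span(e,b) via R2 from knows(e,b)
round 1: derive span(g,b) via R2 from knows(g,b)
round 1: derive span(g,f) via R2 from knows(g,f)
round 1: derive span(g,j) via R2 from knows(g,j)
round 1: derive span(j,f) via R2 from knows(j,f)
round 2: derive reach(e,a) via R1 from reach(e,b), knows(b,a)
round 2: derive reach(e,f) via R1 from reach(e,b), knows(b,f)
round 2: derive reach(g,a) via R1 from reach(g,b), knows(b,a)
round 2: derive span(e,a) via R3 from span(e,b), span(b,a)
round 2: derive span(e,f) via R3 from span(e,b), span(b,f)
round 2: derive span(g,a) via R3 from span(g,b), span(b,a)

no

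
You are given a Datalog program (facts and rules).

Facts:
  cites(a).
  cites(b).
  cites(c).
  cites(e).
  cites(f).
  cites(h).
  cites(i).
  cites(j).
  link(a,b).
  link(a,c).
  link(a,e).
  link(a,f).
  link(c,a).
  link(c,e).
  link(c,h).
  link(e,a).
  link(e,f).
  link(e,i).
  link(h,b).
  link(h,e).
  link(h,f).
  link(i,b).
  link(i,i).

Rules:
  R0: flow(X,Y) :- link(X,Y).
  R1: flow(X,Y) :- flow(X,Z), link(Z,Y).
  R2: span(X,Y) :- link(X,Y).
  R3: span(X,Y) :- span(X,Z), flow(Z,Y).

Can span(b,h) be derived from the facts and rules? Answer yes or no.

no

round 1: derive flow(a,b) via R0 from link(a,b)
round 1: derive flow(a,c) via R0 from link(a,c)
round 1: derive flow(a,e) via R0 from link(a,e)
round 1: derive flow(a,f) via R0 from link(a,f)
round 1: derive flow(c,a) via R0 from link(c,a)
round 1: derive flow(c,e) via R0 from link(c,e)
round 1: derive flow(c,h) via R0 from link(c,h)
round 1: derive flow(e,a) via R0 from link(e,a)
round 1: derive flow(e,f) via R0 from link(e,f)
round 1: derive flow(e,i) via R0 from link(e,i)
round 1: derive flow(h,b) via R0 from link(h,b)
round 1: derive flow(h,e) via R0 from link(h,e)
round 1: derive flow(h,f) via R0 from link(h,f)
round 1: derive flow(i,b) via R0 from link(i,b)
round 1: derive flow(i,i) via R0 from link(i,i)
round 1: derive span(a,b) via R2 from link(a,b)
round 1: derive span(a,c) via R2 from link(a,c)
round 1: derive span(a,e) via R2 from link(a,e)
round 1: derive span(a,f) via R2 from link(a,f)
round 1: derive span(c,a) via R2 from link(c,a)
round 1: derive span(c,e) via R2 from link(c,e)
round 1: derive span(c,h) via R2 from link(c,h)
round 1: derive span(e,a) via R2 from link(e,a)
round 1: derive span(e,f) via R2 from link(e,f)
round 1: derive span(e,i) via R2 from link(e,i)
round 1: derive span(h,b) via R2 from link(h,b)
round 1: derive span(h,e) via R2 from link(h,e)
round 1: derive span(h,f) via R2 from link(h,f)
round 1: derive span(i,b) via R2 from link(i,b)
round 1: derive span(i,i) via R2 from link(i,i)
round 2: derive flow(a,a) via R1 from flow(a,c), link(c,a)
round 2: derive flow(a,h) via R1 from flow(a,c), link(c,h)
round 2: derive flow(a,i) via R1 from flow(a,e), link(e,i)
round 2: derive flow(c,b) via R1 from flow(c,a), link(a,b)
round 2: derive flow(c,c) via R1 from flow(c,a), link(a,c)
round 2: derive flow(c,f) via R1 from flow(c,a), link(a,f)
round 2: derive flow(c,i) via R1 from flow(c,e), link(e,i)
round 2: derive flow(e,b) via R1 from flow(e,a), link(a,b)
round 2: derive flow(e,c) via R1 from flow(e,a), link(a,c)
round 2: derive flow(e,e) via R1 from flow(e,a), link(a,e)
round 2: derive flow(h,a) via R1 from flow(h,e), link(e,a)
round 2: derive flow(h,i) via R1 from flow(h,e), link(e,i)
round 2: derive span(a,a) via R3 from span(a,c), flow(c,a)
round 2: derive span(a,h) via R3 from span(a,c), flow(c,h)
round 2: derive span(a,i) via R3 from span(a,e), flow(e,i)
round 2: derive span(c,b) via R3 from span(c,a), flow(a,b)
round 2: derive span(c,c) via R3 from span(c,a), flow(a,c)
round 2: derive span(c,f) via R3 from span(c,a), flow(a,f)
round 2: derive span(c,i) via R3 from span(c,e), flow(e,i)
round 2: derive span(e,b) via R3 from span(e,a), flow(a,b)
round 2: derive span(e,c) via R3 from span(e,a), flow(a,c)
round 2: derive span(e,e) via R3 from span(e,a), flow(a,e)
round 2: derive span(h,a) via R3 from span(h,e), flow(e,a)
round 2: derive span(h,i) via R3 from span(h,e), flow(e,i)
round 3: derive flow(e,h) via R1 from flow(e,c), link(c,h)
round 3: derive flow(h,c) via R1 from flow(h,a), link(a,c)
round 3: derive span(e,h) via R3 from span(e,a), flow(a,h)
round 3: derive span(h,c) via R3 from span(h,a), flow(a,c)
round 3: derive span(h,h) via R3 from span(h,a), flow(a,h)
round 4: derive flow(h,h) via R1 from flow(h,c), link(c,h)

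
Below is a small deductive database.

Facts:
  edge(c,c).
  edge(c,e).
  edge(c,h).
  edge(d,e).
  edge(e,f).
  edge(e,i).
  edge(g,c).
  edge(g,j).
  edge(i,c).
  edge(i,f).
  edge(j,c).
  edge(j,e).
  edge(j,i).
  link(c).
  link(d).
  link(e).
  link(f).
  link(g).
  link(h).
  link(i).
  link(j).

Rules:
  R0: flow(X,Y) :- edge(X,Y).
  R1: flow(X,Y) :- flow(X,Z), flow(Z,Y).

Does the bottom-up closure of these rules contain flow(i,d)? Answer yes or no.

round 1: derive flow(c,c) via R0 from edge(c,c)
round 1: derive flow(c,e) via R0 from edge(c,e)
round 1: derive flow(c,h) via R0 from edge(c,h)
round 1: derive flow(d,e) via R0 from edge(d,e)
round 1: derive flow(e,f) via R0 from edge(e,f)
round 1: derive flow(e,i) via R0 from edge(e,i)
round 1: derive flow(g,c) via R0 from edge(g,c)
round 1: derive flow(g,j) via R0 from edge(g,j)
round 1: derive flow(i,c) via R0 from edge(i,c)
round 1: derive flow(i,f) via R0 from edge(i,f)
round 1: derive flow(j,c) via R0 from edge(j,c)
round 1: derive flow(j,e) via R0 from edge(j,e)
round 1: derive flow(j,i) via R0 from edge(j,i)
round 2: derive flow(c,f) via R1 from flow(c,e), flow(e,f)
round 2: derive flow(c,i) via R1 from flow(c,e), flow(e,i)
round 2: derive flow(d,f) via R1 from flow(d,e), flow(e,f)
round 2: derive flow(d,i) via R1 from flow(d,e), flow(e,i)
round 2: derive flow(e,c) via R1 from flow(e,i), flow(i,c)
round 2: derive flow(g,e) via R1 from flow(g,c), flow(c,e)
round 2: derive flow(g,h) via R1 from flow(g,c), flow(c,h)
round 2: derive flow(g,i) via R1 from flow(g,j), flow(j,i)
round 2: derive flow(i,e) via R1 from flow(i,c), flow(c,e)
round 2: derive flow(i,h) via R1 from flow(i,c), flow(c,h)
round 2: derive flow(j,f) via R1 from flow(j,e), flow(e,f)
round 2: derive flow(j,h) via R1 from flow(j,c), flow(c,h)
round 3: derive flow(d,c) via R1 from flow(d,e), flow(e,c)
round 3: derive flow(d,h) via R1 from flow(d,i), flow(i,h)
round 3: derive flow(e,e) via R1 from flow(e,c), flow(c,e)
round 3: derive flow(e,h) via R1 from flow(e,c), flow(c,h)
round 3: derive flow(g,f) via R1 from flow(g,c), flow(c,f)
round 3: derive flow(i,i) via R1 from flow(i,c), flow(c,i)

no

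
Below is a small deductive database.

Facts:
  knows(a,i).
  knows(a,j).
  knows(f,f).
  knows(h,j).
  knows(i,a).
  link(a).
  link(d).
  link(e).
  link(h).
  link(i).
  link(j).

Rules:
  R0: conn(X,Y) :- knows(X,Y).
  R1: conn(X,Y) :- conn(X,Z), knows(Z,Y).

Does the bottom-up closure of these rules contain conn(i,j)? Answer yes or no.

yes

round 1: derive conn(a,i) via R0 from knows(a,i)
round 1: derive conn(a,j) via R0 from knows(a,j)
round 1: derive conn(f,f) via R0 from knows(f,f)
round 1: derive conn(h,j) via R0 from knows(h,j)
round 1: derive conn(i,a) via R0 from knows(i,a)
round 2: derive conn(a,a) via R1 from conn(a,i), knows(i,a)
round 2: derive conn(i,i) via R1 from conn(i,a), knows(a,i)
round 2: derive conn(i,j) via R1 from conn(i,a), knows(a,j)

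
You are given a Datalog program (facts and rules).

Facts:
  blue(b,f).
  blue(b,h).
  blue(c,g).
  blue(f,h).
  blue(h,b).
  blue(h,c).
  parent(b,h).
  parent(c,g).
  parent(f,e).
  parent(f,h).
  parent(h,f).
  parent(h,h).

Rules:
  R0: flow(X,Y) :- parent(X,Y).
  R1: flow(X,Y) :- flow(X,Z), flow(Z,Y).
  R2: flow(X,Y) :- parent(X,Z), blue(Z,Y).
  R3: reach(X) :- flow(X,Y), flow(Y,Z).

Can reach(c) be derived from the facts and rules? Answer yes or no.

round 1: derive flow(b,h) via R0 from parent(b,h)
round 1: derive flow(c,g) via R0 from parent(c,g)
round 1: derive flow(f,e) via R0 from parent(f,e)
round 1: derive flow(f,h) via R0 from parent(f,h)
round 1: derive flow(h,f) via R0 from parent(h,f)
round 1: derive flow(h,h) via R0 from parent(h,h)
round 1: derive flow(b,b) via R2 from parent(b,h), blue(h,b)
round 1: derive flow(b,c) via R2 from parent(b,h), blue(h,c)
round 1: derive flow(f,b) via R2 from parent(f,h), blue(h,b)
round 1: derive flow(f,c) via R2 from parent(f,h), blue(h,c)
round 1: derive flow(h,b) via R2 from parent(h,h), blue(h,b)
round 1: derive flow(h,c) via R2 from parent(h,h), blue(h,c)
round 2: derive flow(b,f) via R1 from flow(b,h), flow(h,f)
round 2: derive flow(b,g) via R1 from flow(b,c), flow(c,g)
round 2: derive flow(f,f) via R1 from flow(f,h), flow(h,f)
round 2: derive flow(f,g) via R1 from flow(f,c), flow(c,g)
round 2: derive flow(h,e) via R1 from flow(h,f), flow(f,e)
round 2: derive flow(h,g) via R1 from flow(h,c), flow(c,g)
round 2: derive reach(b) via R3 from flow(b,b), flow(b,b)
round 2: derive reach(f) via R3 from flow(f,b), flow(b,b)
round 2: derive reach(h) via R3 from flow(h,b), flow(b,b)
round 3: derive flow(b,e) via R1 from flow(b,f), flow(f,e)

no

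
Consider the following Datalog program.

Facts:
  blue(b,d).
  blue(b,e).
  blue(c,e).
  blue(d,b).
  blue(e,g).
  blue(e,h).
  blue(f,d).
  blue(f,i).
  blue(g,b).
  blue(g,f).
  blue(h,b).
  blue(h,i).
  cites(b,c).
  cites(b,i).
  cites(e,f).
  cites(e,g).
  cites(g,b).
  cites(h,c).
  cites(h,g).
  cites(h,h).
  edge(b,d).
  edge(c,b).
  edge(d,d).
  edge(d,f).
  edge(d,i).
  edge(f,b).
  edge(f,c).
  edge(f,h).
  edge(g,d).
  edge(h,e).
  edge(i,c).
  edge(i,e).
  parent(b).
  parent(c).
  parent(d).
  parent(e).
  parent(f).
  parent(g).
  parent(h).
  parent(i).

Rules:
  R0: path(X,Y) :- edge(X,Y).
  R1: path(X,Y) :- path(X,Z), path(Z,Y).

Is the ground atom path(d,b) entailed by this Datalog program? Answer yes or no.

yes

round 1: derive path(b,d) via R0 from edge(b,d)
round 1: derive path(c,b) via R0 from edge(c,b)
round 1: derive path(d,d) via R0 from edge(d,d)
round 1: derive path(d,f) via R0 from edge(d,f)
round 1: derive path(d,i) via R0 from edge(d,i)
round 1: derive path(f,b) via R0 from edge(f,b)
round 1: derive path(f,c) via R0 from edge(f,c)
round 1: derive path(f,h) via R0 from edge(f,h)
round 1: derive path(g,d) via R0 from edge(g,d)
round 1: derive path(h,e) via R0 from edge(h,e)
round 1: derive path(i,c) via R0 from edge(i,c)
round 1: derive path(i,e) via R0 from edge(i,e)
round 2: derive path(b,f) via R1 from path(b,d), path(d,f)
round 2: derive path(b,i) via R1 from path(b,d), path(d,i)
round 2: derive path(c,d) via R1 from path(c,b), path(b,d)
round 2: derive path(d,b) via R1 from path(d,f), path(f,b)
round 2: derive path(d,c) via R1 from path(d,f), path(f,c)
round 2: derive path(d,e) via R1 from path(d,i), path(i,e)
round 2: derive path(d,h) via R1 from path(d,f), path(f,h)
round 2: derive path(f,d) via R1 from path(f,b), path(b,d)
round 2: derive path(f,e) via R1 from path(f,h), path(h,e)
round 2: derive path(g,f) via R1 from path(g,d), path(d,f)
round 2: derive path(g,i) via R1 from path(g,d), path(d,i)
round 2: derive path(i,b) via R1 from path(i,c), path(c,b)
round 3: derive path(b,b) via R1 from path(b,d), path(d,b)
round 3: derive path(b,c) via R1 from path(b,d), path(d,c)
round 3: derive path(b,e) via R1 from path(b,d), path(d,e)
round 3: derive path(b,h) via R1 from path(b,d), path(d,h)
round 3: derive path(c,c) via R1 from path(c,d), path(d,c)
round 3: derive path(c,e) via R1 from path(c,d), path(d,e)
round 3: derive path(c,f) via R1 from path(c,b), path(b,f)
round 3: derive path(c,h) via R1 from path(c,d), path(d,h)
round 3: derive path(c,i) via R1 from path(c,b), path(b,i)
round 3: derive path(f,f) via R1 from path(f,b), path(b,f)
round 3: derive path(f,i) via R1 from path(f,b), path(b,i)
round 3: derive path(g,b) via R1 from path(g,d), path(d,b)
round 3: derive path(g,c) via R1 from path(g,d), path(d,c)
round 3: derive path(g,e) via R1 from path(g,d), path(d,e)
round 3: derive path(g,h) via R1 from path(g,d), path(d,h)
round 3: derive path(i,d) via R1 from path(i,b), path(b,d)
round 3: derive path(i,f) via R1 from path(i,b), path(b,f)
round 3: derive path(i,i) via R1 from path(i,b), path(b,i)
round 4: derive path(i,h) via R1 from path(i,b), path(b,h)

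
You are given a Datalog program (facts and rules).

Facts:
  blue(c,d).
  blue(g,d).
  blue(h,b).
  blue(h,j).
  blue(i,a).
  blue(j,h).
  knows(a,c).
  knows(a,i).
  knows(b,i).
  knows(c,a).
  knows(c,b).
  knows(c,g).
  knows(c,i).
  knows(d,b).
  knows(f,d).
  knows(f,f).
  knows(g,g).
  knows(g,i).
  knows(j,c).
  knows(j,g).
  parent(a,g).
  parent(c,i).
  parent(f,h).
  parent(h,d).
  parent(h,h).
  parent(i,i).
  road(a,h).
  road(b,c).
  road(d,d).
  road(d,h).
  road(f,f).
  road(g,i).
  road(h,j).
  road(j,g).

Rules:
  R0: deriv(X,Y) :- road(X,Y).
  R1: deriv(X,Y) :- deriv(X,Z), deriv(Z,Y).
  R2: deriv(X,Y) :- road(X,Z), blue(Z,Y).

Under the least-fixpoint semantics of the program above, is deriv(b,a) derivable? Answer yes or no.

yes

round 1: derive deriv(a,h) via R0 from road(a,h)
round 1: derive deriv(b,c) via R0 from road(b,c)
round 1: derive deriv(d,d) via R0 from road(d,d)
round 1: derive deriv(d,h) via R0 from road(d,h)
round 1: derive deriv(f,f) via R0 from road(f,f)
round 1: derive deriv(g,i) via R0 from road(g,i)
round 1: derive deriv(h,j) via R0 from road(h,j)
round 1: derive deriv(j,g) via R0 from road(j,g)
round 1: derive deriv(a,b) via R2 from road(a,h), blue(h,b)
round 1: derive deriv(a,j) via R2 from road(a,h), blue(h,j)
round 1: derive deriv(b,d) via R2 from road(b,c), blue(c,d)
round 1: derive deriv(d,b) via R2 from road(d,h), blue(h,b)
round 1: derive deriv(d,j) via R2 from road(d,h), blue(h,j)
round 1: derive deriv(g,a) via R2 from road(g,i), blue(i,a)
round 1: derive deriv(h,h) via R2 from road(h,j), blue(j,h)
round 1: derive deriv(j,d) via R2 from road(j,g), blue(g,d)
round 2: derive deriv(a,c) via R1 from deriv(a,b), deriv(b,c)
round 2: derive deriv(a,d) via R1 from deriv(a,b), deriv(b,d)
round 2: derive deriv(a,g) via R1 from deriv(a,j), deriv(j,g)
round 2: derive deriv(b,b) via R1 from deriv(b,d), deriv(d,b)
round 2: derive deriv(b,h) via R1 from deriv(b,d), deriv(d,h)
round 2: derive deriv(b,j) via R1 from deriv(b,d), deriv(d,j)
round 2: derive deriv(d,c) via R1 from deriv(d,b), deriv(b,c)
round 2: derive deriv(d,g) via R1 from deriv(d,j), deriv(j,g)
round 2: derive deriv(g,b) via R1 from deriv(g,a), deriv(a,b)
round 2: derive deriv(g,h) via R1 from deriv(g,a), deriv(a,h)
round 2: derive deriv(g,j) via R1 from deriv(g,a), deriv(a,j)
round 2: derive deriv(h,d) via R1 from deriv(h,j), deriv(j,d)
round 2: derive deriv(h,g) via R1 from deriv(h,j), deriv(j,g)
round 2: derive deriv(j,a) via R1 from deriv(j,g), deriv(g,a)
round 2: derive deriv(j,b) via R1 from deriv(j,d), deriv(d,b)
round 2: derive deriv(j,h) via R1 from deriv(j,d), deriv(d,h)
round 2: derive deriv(j,i) via R1 from deriv(j,g), deriv(g,i)
round 2: derive deriv(j,j) via R1 from deriv(j,d), deriv(d,j)
round 3: derive deriv(a,a) via R1 from deriv(a,g), deriv(g,a)
round 3: derive deriv(a,i) via R1 from deriv(a,g), deriv(g,i)
round 3: derive deriv(b,a) via R1 from deriv(b,j), deriv(j,a)
round 3: derive deriv(b,g) via R1 from deriv(b,d), deriv(d,g)
round 3: derive deriv(b,i) via R1 from deriv(b,j), deriv(j,i)
round 3: derive deriv(d,a) via R1 from deriv(d,g), deriv(g,a)
round 3: derive deriv(d,i) via R1 from deriv(d,g), deriv(g,i)
round 3: derive deriv(g,c) via R1 from deriv(g,a), deriv(a,c)
round 3: derive deriv(g,d) via R1 from deriv(g,a), deriv(a,d)
round 3: derive deriv(g,g) via R1 from deriv(g,a), deriv(a,g)
round 3: derive deriv(h,a) via R1 from deriv(h,g), deriv(g,a)
round 3: derive deriv(h,b) via R1 from deriv(h,d), deriv(d,b)
round 3: derive deriv(h,c) via R1 from deriv(h,d), deriv(d,c)
round 3: derive deriv(h,i) via R1 from deriv(h,g), deriv(g,i)
round 3: derive deriv(j,c) via R1 from deriv(j,a), deriv(a,c)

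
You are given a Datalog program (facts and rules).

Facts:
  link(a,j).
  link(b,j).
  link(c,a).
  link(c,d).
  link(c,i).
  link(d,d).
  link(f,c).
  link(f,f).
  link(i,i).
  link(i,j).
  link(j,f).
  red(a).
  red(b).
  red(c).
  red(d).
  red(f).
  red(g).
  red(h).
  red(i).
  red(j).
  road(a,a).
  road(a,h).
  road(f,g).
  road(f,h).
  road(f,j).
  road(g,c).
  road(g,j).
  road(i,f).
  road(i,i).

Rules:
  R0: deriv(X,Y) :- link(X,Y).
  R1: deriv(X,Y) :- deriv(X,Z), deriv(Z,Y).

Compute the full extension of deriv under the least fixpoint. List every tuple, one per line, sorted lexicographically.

deriv(a,a)
deriv(a,c)
deriv(a,d)
deriv(a,f)
deriv(a,i)
deriv(a,j)
deriv(b,a)
deriv(b,c)
deriv(b,d)
deriv(b,f)
deriv(b,i)
deriv(b,j)
deriv(c,a)
deriv(c,c)
deriv(c,d)
deriv(c,f)
deriv(c,i)
deriv(c,j)
deriv(d,d)
deriv(f,a)
deriv(f,c)
deriv(f,d)
deriv(f,f)
deriv(f,i)
deriv(f,j)
deriv(i,a)
deriv(i,c)
deriv(i,d)
deriv(i,f)
deriv(i,i)
deriv(i,j)
deriv(j,a)
deriv(j,c)
deriv(j,d)
deriv(j,f)
deriv(j,i)
deriv(j,j)

round 1: derive deriv(a,j) via R0 from link(a,j)
round 1: derive deriv(b,j) via R0 from link(b,j)
round 1: derive deriv(c,a) via R0 from link(c,a)
round 1: derive deriv(c,d) via R0 from link(c,d)
round 1: derive deriv(c,i) via R0 from link(c,i)
round 1: derive deriv(d,d) via R0 from link(d,d)
round 1: derive deriv(f,c) via R0 from link(f,c)
round 1: derive deriv(f,f) via R0 from link(f,f)
round 1: derive deriv(i,i) via R0 from link(i,i)
round 1: derive deriv(i,j) via R0 from link(i,j)
round 1: derive deriv(j,f) via R0 from link(j,f)
round 2: derive deriv(a,f) via R1 from deriv(a,j), deriv(j,f)
round 2: derive deriv(b,f) via R1 from deriv(b,j), deriv(j,f)
round 2: derive deriv(c,j) via R1 from deriv(c,a), deriv(a,j)
round 2: derive deriv(f,a) via R1 from deriv(f,c), deriv(c,a)
round 2: derive deriv(f,d) via R1 from deriv(f,c), deriv(c,d)
round 2: derive deriv(f,i) via R1 from deriv(f,c), deriv(c,i)
round 2: derive deriv(i,f) via R1 from deriv(i,j), deriv(j,f)
round 2: derive deriv(j,c) via R1 from deriv(j,f), deriv(f,c)
round 3: derive deriv(a,a) via R1 from deriv(a,f), deriv(f,a)
round 3: derive deriv(a,c) via R1 from deriv(a,f), deriv(f,c)
round 3: derive deriv(a,d) via R1 from deriv(a,f), deriv(f,d)
round 3: derive deriv(a,i) via R1 from deriv(a,f), deriv(f,i)
round 3: derive deriv(b,a) via R1 from deriv(b,f), deriv(f,a)
round 3: derive deriv(b,c) via R1 from deriv(b,f), deriv(f,c)
round 3: derive deriv(b,d) via R1 from deriv(b,f), deriv(f,d)
round 3: derive deriv(b,i) via R1 from deriv(b,f), deriv(f,i)
round 3: derive deriv(c,c) via R1 from deriv(c,j), deriv(j,c)
round 3: derive deriv(c,f) via R1 from deriv(c,a), deriv(a,f)
round 3: derive deriv(f,j) via R1 from deriv(f,a), deriv(a,j)
round 3: derive deriv(i,a) via R1 from deriv(i,f), deriv(f,a)
round 3: derive deriv(i,c) via R1 from deriv(i,f), deriv(f,c)
round 3: derive deriv(i,d) via R1 from deriv(i,f), deriv(f,d)
round 3: derive deriv(j,a) via R1 from deriv(j,c), deriv(c,a)
round 3: derive deriv(j,d) via R1 from deriv(j,c), deriv(c,d)
round 3: derive deriv(j,i) via R1 from deriv(j,c), deriv(c,i)
round 3: derive deriv(j,j) via R1 from deriv(j,c), deriv(c,j)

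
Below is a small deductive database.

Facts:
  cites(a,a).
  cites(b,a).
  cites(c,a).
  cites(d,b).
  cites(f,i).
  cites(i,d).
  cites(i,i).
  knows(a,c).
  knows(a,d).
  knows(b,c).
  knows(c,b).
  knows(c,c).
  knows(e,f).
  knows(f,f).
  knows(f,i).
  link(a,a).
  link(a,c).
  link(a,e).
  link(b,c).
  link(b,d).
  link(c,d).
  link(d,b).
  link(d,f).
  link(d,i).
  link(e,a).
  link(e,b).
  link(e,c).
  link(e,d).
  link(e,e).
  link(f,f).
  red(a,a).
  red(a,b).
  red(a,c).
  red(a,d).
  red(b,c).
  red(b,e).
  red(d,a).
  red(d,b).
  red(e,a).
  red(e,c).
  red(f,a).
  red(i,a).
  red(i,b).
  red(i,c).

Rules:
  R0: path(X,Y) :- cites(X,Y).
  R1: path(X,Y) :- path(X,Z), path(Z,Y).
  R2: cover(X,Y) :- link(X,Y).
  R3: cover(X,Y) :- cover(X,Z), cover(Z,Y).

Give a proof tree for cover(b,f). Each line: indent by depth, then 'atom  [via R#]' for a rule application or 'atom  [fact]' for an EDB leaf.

round 1: derive cover(a,a) via R2 from link(a,a)
round 1: derive cover(a,c) via R2 from link(a,c)
round 1: derive cover(a,e) via R2 from link(a,e)
round 1: derive cover(b,c) via R2 from link(b,c)
round 1: derive cover(b,d) via R2 from link(b,d)
round 1: derive cover(c,d) via R2 from link(c,d)
round 1: derive cover(d,b) via R2 from link(d,b)
round 1: derive cover(d,f) via R2 from link(d,f)
round 1: derive cover(d,i) via R2 from link(d,i)
round 1: derive cover(e,a) via R2 from link(e,a)
round 1: derive cover(e,b) via R2 from link(e,b)
round 1: derive cover(e,c) via R2 from link(e,c)
round 1: derive cover(e,d) via R2 from link(e,d)
round 1: derive cover(e,e) via R2 from link(e,e)
round 1: derive cover(f,f) via R2 from link(f,f)
round 2: derive cover(a,b) via R3 from cover(a,e), cover(e,b)
round 2: derive cover(a,d) via R3 from cover(a,c), cover(c,d)
round 2: derive cover(b,b) via R3 from cover(b,d), cover(d,b)
round 2: derive cover(b,f) via R3 from cover(b,d), cover(d,f)
round 2: derive cover(b,i) via R3 from cover(b,d), cover(d,i)
round 2: derive cover(c,b) via R3 from cover(c,d), cover(d,b)
round 2: derive cover(c,f) via R3 from cover(c,d), cover(d,f)
round 2: derive cover(c,i) via R3 from cover(c,d), cover(d,i)
round 2: derive cover(d,c) via R3 from cover(d,b), cover(b,c)
round 2: derive cover(d,d) via R3 from cover(d,b), cover(b,d)
round 2: derive cover(e,f) via R3 from cover(e,d), cover(d,f)
round 2: derive cover(e,i) via R3 from cover(e,d), cover(d,i)
round 3: derive cover(a,f) via R3 from cover(a,b), cover(b,f)
round 3: derive cover(a,i) via R3 from cover(a,b), cover(b,i)
round 3: derive cover(c,c) via R3 from cover(c,b), cover(b,c)

cover(b,f)  [via R3]
  cover(b,d)  [via R2]
    link(b,d)  [fact]
  cover(d,f)  [via R2]
    link(d,f)  [fact]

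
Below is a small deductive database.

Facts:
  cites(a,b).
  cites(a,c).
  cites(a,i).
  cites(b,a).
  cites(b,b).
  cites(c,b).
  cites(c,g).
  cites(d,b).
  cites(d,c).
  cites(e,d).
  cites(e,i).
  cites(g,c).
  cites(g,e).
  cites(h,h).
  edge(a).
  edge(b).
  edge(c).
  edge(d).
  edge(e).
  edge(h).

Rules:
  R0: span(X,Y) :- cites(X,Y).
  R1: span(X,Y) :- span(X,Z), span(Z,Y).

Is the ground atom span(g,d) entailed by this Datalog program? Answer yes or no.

yes

round 1: derive span(a,b) via R0 from cites(a,b)
round 1: derive span(a,c) via R0 from cites(a,c)
round 1: derive span(a,i) via R0 from cites(a,i)
round 1: derive span(b,a) via R0 from cites(b,a)
round 1: derive span(b,b) via R0 from cites(b,b)
round 1: derive span(c,b) via R0 from cites(c,b)
round 1: derive span(c,g) via R0 from cites(c,g)
round 1: derive span(d,b) via R0 from cites(d,b)
round 1: derive span(d,c) via R0 from cites(d,c)
round 1: derive span(e,d) via R0 from cites(e,d)
round 1: derive span(e,i) via R0 from cites(e,i)
round 1: derive span(g,c) via R0 from cites(g,c)
round 1: derive span(g,e) via R0 from cites(g,e)
round 1: derive span(h,h) via R0 from cites(h,h)
round 2: derive span(a,a) via R1 from span(a,b), span(b,a)
round 2: derive span(a,g) via R1 from span(a,c), span(c,g)
round 2: derive span(b,c) via R1 from span(b,a), span(a,c)
round 2: derive span(b,i) via R1 from span(b,a), span(a,i)
round 2: derive span(c,a) via R1 from span(c,b), span(b,a)
round 2: derive span(c,c) via R1 from span(c,g), span(g,c)
round 2: derive span(c,e) via R1 from span(c,g), span(g,e)
round 2: derive span(d,a) via R1 from span(d,b), span(b,a)
round 2: derive span(d,g) via R1 from span(d,c), span(c,g)
round 2: derive span(e,b) via R1 from span(e,d), span(d,b)
round 2: derive span(e,c) via R1 from span(e,d), span(d,c)
round 2: derive span(g,b) via R1 from span(g,c), span(c,b)
round 2: derive span(g,d) via R1 from span(g,e), span(e,d)
round 2: derive span(g,g) via R1 from span(g,c), span(c,g)
round 2: derive span(g,i) via R1 from span(g,e), span(e,i)
round 3: derive span(a,d) via R1 from span(a,g), span(g,d)
round 3: derive span(a,e) via R1 from span(a,c), span(c,e)
round 3: derive span(b,e) via R1 from span(b,c), span(c,e)
round 3: derive span(b,g) via R1 from span(b,a), span(a,g)
round 3: derive span(c,d) via R1 from span(c,e), span(e,d)
round 3: derive span(c,i) via R1 from span(c,a), span(a,i)
round 3: derive span(d,d) via R1 from span(d,g), span(g,d)
round 3: derive span(d,e) via R1 from span(d,c), span(c,e)
round 3: derive span(d,i) via R1 from span(d,a), span(a,i)
round 3: derive span(e,a) via R1 from span(e,b), span(b,a)
round 3: derive span(e,e) via R1 from span(e,c), span(c,e)
round 3: derive span(e,g) via R1 from span(e,c), span(c,g)
round 3: derive span(g,a) via R1 from span(g,b), span(b,a)
round 4: derive span(b,d) via R1 from span(b,a), span(a,d)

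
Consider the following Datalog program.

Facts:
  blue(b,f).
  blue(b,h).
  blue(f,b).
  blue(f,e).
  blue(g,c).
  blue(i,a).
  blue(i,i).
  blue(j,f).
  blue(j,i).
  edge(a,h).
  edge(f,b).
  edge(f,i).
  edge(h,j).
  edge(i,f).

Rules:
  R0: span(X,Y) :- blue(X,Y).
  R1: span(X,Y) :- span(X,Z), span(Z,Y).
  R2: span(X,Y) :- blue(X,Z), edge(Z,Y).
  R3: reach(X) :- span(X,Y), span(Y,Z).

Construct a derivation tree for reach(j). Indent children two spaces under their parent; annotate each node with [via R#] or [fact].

reach(j)  [via R3]
  span(j,b)  [via R2]
    blue(j,f)  [fact]
    edge(f,b)  [fact]
  span(b,b)  [via R2]
    blue(b,f)  [fact]
    edge(f,b)  [fact]

round 1: derive span(b,f) via R0 from blue(b,f)
round 1: derive span(b,h) via R0 from blue(b,h)
round 1: derive span(f,b) via R0 from blue(f,b)
round 1: derive span(f,e) via R0 from blue(f,e)
round 1: derive span(g,c) via R0 from blue(g,c)
round 1: derive span(i,a) via R0 from blue(i,a)
round 1: derive span(i,i) via R0 from blue(i,i)
round 1: derive span(j,f) via R0 from blue(j,f)
round 1: derive span(j,i) via R0 from blue(j,i)
round 1: derive span(b,b) via R2 from blue(b,f), edge(f,b)
round 1: derive span(b,i) via R2 from blue(b,f), edge(f,i)
round 1: derive span(b,j) via R2 from blue(b,h), edge(h,j)
round 1: derive span(i,f) via R2 from blue(i,i), edge(i,f)
round 1: derive span(i,h) via R2 from blue(i,a), edge(a,h)
round 1: derive span(j,b) via R2 from blue(j,f), edge(f,b)
round 2: derive span(b,a) via R1 from span(b,i), span(i,a)
round 2: derive span(b,e) via R1 from span(b,f), span(f,e)
round 2: derive span(f,f) via R1 from span(f,b), span(b,f)
round 2: derive span(f,h) via R1 from span(f,b), span(b,h)
round 2: derive span(f,i) via R1 from span(f,b), span(b,i)
round 2: derive span(f,j) via R1 from span(f,b), span(b,j)
round 2: derive span(i,b) via R1 from span(i,f), span(f,b)
round 2: derive span(i,e) via R1 from span(i,f), span(f,e)
round 2: derive span(j,a) via R1 from span(j,i), span(i,a)
round 2: derive span(j,e) via R1 from span(j,f), span(f,e)
round 2: derive span(j,h) via R1 from span(j,b), span(b,h)
round 2: derive span(j,j) via R1 from span(j,b), span(b,j)
round 2: derive reach(b) via R3 from span(b,b), span(b,b)
round 2: derive reach(f) via R3 from span(f,b), span(b,b)
round 2: derive reach(i) via R3 from span(i,f), span(f,b)
round 2: derive reach(j) via R3 from span(j,b), span(b,b)
round 3: derive span(f,a) via R1 from span(f,b), span(b,a)
round 3: derive span(i,j) via R1 from span(i,b), span(b,j)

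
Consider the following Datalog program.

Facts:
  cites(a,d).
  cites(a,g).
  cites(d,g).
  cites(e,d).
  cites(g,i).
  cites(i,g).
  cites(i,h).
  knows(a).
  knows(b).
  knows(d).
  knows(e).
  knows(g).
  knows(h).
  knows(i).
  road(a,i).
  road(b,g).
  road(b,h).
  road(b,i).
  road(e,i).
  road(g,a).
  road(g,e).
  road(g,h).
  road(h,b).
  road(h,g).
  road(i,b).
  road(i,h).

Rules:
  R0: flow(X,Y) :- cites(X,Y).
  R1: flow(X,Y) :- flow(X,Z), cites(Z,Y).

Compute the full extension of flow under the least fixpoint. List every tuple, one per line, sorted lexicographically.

round 1: derive flow(a,d) via R0 from cites(a,d)
round 1: derive flow(a,g) via R0 from cites(a,g)
round 1: derive flow(d,g) via R0 from cites(d,g)
round 1: derive flow(e,d) via R0 from cites(e,d)
round 1: derive flow(g,i) via R0 from cites(g,i)
round 1: derive flow(i,g) via R0 from cites(i,g)
round 1: derive flow(i,h) via R0 from cites(i,h)
round 2: derive flow(a,i) via R1 from flow(a,g), cites(g,i)
round 2: derive flow(d,i) via R1 from flow(d,g), cites(g,i)
round 2: derive flow(e,g) via R1 from flow(e,d), cites(d,g)
round 2: derive flow(g,g) via R1 from flow(g,i), cites(i,g)
round 2: derive flow(g,h) via R1 from flow(g,i), cites(i,h)
round 2: derive flow(i,i) via R1 from flow(i,g), cites(g,i)
round 3: derive flow(a,h) via R1 from flow(a,i), cites(i,h)
round 3: derive flow(d,h) via R1 from flow(d,i), cites(i,h)
round 3: derive flow(e,i) via R1 from flow(e,g), cites(g,i)
round 4: derive flow(e,h) via R1 from flow(e,i), cites(i,h)

flow(a,d)
flow(a,g)
flow(a,h)
flow(a,i)
flow(d,g)
flow(d,h)
flow(d,i)
flow(e,d)
flow(e,g)
flow(e,h)
flow(e,i)
flow(g,g)
flow(g,h)
flow(g,i)
flow(i,g)
flow(i,h)
flow(i,i)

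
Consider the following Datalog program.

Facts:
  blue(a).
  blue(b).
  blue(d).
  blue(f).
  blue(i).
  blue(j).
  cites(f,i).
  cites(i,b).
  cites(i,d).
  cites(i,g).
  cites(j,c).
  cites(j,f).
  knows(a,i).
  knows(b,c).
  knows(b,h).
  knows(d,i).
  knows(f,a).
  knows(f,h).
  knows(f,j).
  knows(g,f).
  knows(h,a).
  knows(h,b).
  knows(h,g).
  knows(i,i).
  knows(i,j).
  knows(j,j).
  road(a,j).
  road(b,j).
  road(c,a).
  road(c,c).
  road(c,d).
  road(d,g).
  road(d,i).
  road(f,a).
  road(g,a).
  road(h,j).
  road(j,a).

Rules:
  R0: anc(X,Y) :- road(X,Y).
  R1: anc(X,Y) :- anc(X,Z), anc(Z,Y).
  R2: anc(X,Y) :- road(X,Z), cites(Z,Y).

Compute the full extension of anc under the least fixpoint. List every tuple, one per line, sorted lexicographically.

round 1: derive anc(a,j) via R0 from road(a,j)
round 1: derive anc(b,j) via R0 from road(b,j)
round 1: derive anc(c,a) via R0 from road(c,a)
round 1: derive anc(c,c) via R0 from road(c,c)
round 1: derive anc(c,d) via R0 from road(c,d)
round 1: derive anc(d,g) via R0 from road(d,g)
round 1: derive anc(d,i) via R0 from road(d,i)
round 1: derive anc(f,a) via R0 from road(f,a)
round 1: derive anc(g,a) via R0 from road(g,a)
round 1: derive anc(h,j) via R0 from road(h,j)
round 1: derive anc(j,a) via R0 from road(j,a)
round 1: derive anc(a,c) via R2 from road(a,j), cites(j,c)
round 1: derive anc(a,f) via R2 from road(a,j), cites(j,f)
round 1: derive anc(b,c) via R2 from road(b,j), cites(j,c)
round 1: derive anc(b,f) via R2 from road(b,j), cites(j,f)
round 1: derive anc(d,b) via R2 from road(d,i), cites(i,b)
round 1: derive anc(d,d) via R2 from road(d,i), cites(i,d)
round 1: derive anc(h,c) via R2 from road(h,j), cites(j,c)
round 1: derive anc(h,f) via R2 from road(h,j), cites(j,f)
round 2: derive anc(a,a) via R1 from anc(a,c), anc(c,a)
round 2: derive anc(a,d) via R1 from anc(a,c), anc(c,d)
round 2: derive anc(b,a) via R1 from anc(b,c), anc(c,a)
round 2: derive anc(b,d) via R1 from anc(b,c), anc(c,d)
round 2: derive anc(c,b) via R1 from anc(c,d), anc(d,b)
round 2: derive anc(c,f) via R1 from anc(c,a), anc(a,f)
round 2: derive anc(c,g) via R1 from anc(c,d), anc(d,g)
round 2: derive anc(c,i) via R1 from anc(c,d), anc(d,i)
round 2: derive anc(c,j) via R1 from anc(c,a), anc(a,j)
round 2: derive anc(d,a) via R1 from anc(d,g), anc(g,a)
round 2: derive anc(d,c) via R1 from anc(d,b), anc(b,c)
round 2: derive anc(d,f) via R1 from anc(d,b), anc(b,f)
round 2: derive anc(d,j) via R1 from anc(d,b), anc(b,j)
round 2: derive anc(f,c) via R1 from anc(f,a), anc(a,c)
round 2: derive anc(f,f) via R1 from anc(f,a), anc(a,f)
round 2: derive anc(f,j) via R1 from anc(f,a), anc(a,j)
round 2: derive anc(g,c) via R1 from anc(g,a), anc(a,c)
round 2: derive anc(g,f) via R1 from anc(g,a), anc(a,f)
round 2: derive anc(g,j) via R1 from anc(g,a), anc(a,j)
round 2: derive anc(h,a) via R1 from anc(h,c), anc(c,a)
round 2: derive anc(h,d) via R1 from anc(h,c), anc(c,d)
round 2: derive anc(j,c) via R1 from anc(j,a), anc(a,c)
round 2: derive anc(j,f) via R1 from anc(j,a), anc(a,f)
round 2: derive anc(j,j) via R1 from anc(j,a), anc(a,j)
round 3: derive anc(a,b) via R1 from anc(a,c), anc(c,b)
round 3: derive anc(a,g) via R1 from anc(a,c), anc(c,g)
round 3: derive anc(a,i) via R1 from anc(a,c), anc(c,i)
round 3: derive anc(b,b) via R1 from anc(b,c), anc(c,b)
round 3: derive anc(b,g) via R1 from anc(b,c), anc(c,g)
round 3: derive anc(b,i) via R1 from anc(b,c), anc(c,i)
round 3: derive anc(f,b) via R1 from anc(f,c), anc(c,b)
round 3: derive anc(f,d) via R1 from anc(f,a), anc(a,d)
round 3: derive anc(f,g) via R1 from anc(f,c), anc(c,g)
round 3: derive anc(f,i) via R1 from anc(f,c), anc(c,i)
round 3: derive anc(g,b) via R1 from anc(g,c), anc(c,b)
round 3: derive anc(g,d) via R1 from anc(g,a), anc(a,d)
round 3: derive anc(g,g) via R1 from anc(g,c), anc(c,g)
round 3: derive anc(g,i) via R1 from anc(g,c), anc(c,i)
round 3: derive anc(h,b) via R1 from anc(h,c), anc(c,b)
round 3: derive anc(h,g) via R1 from anc(h,c), anc(c,g)
round 3: derive anc(h,i) via R1 from anc(h,c), anc(c,i)
round 3: derive anc(j,b) via R1 from anc(j,c), anc(c,b)
round 3: derive anc(j,d) via R1 from anc(j,a), anc(a,d)
round 3: derive anc(j,g) via R1 from anc(j,c), anc(c,g)
round 3: derive anc(j,i) via R1 from anc(j,c), anc(c,i)

anc(a,a)
anc(a,b)
anc(a,c)
anc(a,d)
anc(a,f)
anc(a,g)
anc(a,i)
anc(a,j)
anc(b,a)
anc(b,b)
anc(b,c)
anc(b,d)
anc(b,f)
anc(b,g)
anc(b,i)
anc(b,j)
anc(c,a)
anc(c,b)
anc(c,c)
anc(c,d)
anc(c,f)
anc(c,g)
anc(c,i)
anc(c,j)
anc(d,a)
anc(d,b)
anc(d,c)
anc(d,d)
anc(d,f)
anc(d,g)
anc(d,i)
anc(d,j)
anc(f,a)
anc(f,b)
anc(f,c)
anc(f,d)
anc(f,f)
anc(f,g)
anc(f,i)
anc(f,j)
anc(g,a)
anc(g,b)
anc(g,c)
anc(g,d)
anc(g,f)
anc(g,g)
anc(g,i)
anc(g,j)
anc(h,a)
anc(h,b)
anc(h,c)
anc(h,d)
anc(h,f)
anc(h,g)
anc(h,i)
anc(h,j)
anc(j,a)
anc(j,b)
anc(j,c)
anc(j,d)
anc(j,f)
anc(j,g)
anc(j,i)
anc(j,j)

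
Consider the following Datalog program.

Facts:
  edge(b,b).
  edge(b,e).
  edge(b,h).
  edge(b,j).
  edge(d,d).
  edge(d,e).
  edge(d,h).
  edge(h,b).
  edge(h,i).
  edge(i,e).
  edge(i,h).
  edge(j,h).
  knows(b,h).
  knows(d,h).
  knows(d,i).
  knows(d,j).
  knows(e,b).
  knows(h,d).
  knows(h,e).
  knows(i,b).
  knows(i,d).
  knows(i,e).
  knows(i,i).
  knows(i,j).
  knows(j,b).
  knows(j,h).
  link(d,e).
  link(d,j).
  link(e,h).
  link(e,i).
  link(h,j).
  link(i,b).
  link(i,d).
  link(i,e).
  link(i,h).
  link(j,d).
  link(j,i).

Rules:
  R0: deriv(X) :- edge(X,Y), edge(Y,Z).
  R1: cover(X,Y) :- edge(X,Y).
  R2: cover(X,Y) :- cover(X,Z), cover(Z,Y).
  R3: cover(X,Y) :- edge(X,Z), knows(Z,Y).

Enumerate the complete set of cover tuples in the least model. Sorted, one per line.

cover(b,b)
cover(b,d)
cover(b,e)
cover(b,h)
cover(b,i)
cover(b,j)
cover(d,b)
cover(d,d)
cover(d,e)
cover(d,h)
cover(d,i)
cover(d,j)
cover(h,b)
cover(h,d)
cover(h,e)
cover(h,h)
cover(h,i)
cover(h,j)
cover(i,b)
cover(i,d)
cover(i,e)
cover(i,h)
cover(i,i)
cover(i,j)
cover(j,b)
cover(j,d)
cover(j,e)
cover(j,h)
cover(j,i)
cover(j,j)

round 1: derive cover(b,b) via R1 from edge(b,b)
round 1: derive cover(b,e) via R1 from edge(b,e)
round 1: derive cover(b,h) via R1 from edge(b,h)
round 1: derive cover(b,j) via R1 from edge(b,j)
round 1: derive cover(d,d) via R1 from edge(d,d)
round 1: derive cover(d,e) via R1 from edge(d,e)
round 1: derive cover(d,h) via R1 from edge(d,h)
round 1: derive cover(h,b) via R1 from edge(h,b)
round 1: derive cover(h,i) via R1 from edge(h,i)
round 1: derive cover(i,e) via R1 from edge(i,e)
round 1: derive cover(i,h) via R1 from edge(i,h)
round 1: derive cover(j,h) via R1 from edge(j,h)
round 1: derive cover(b,d) via R3 from edge(b,h), knows(h,d)
round 1: derive cover(d,b) via R3 from edge(d,e), knows(e,b)
round 1: derive cover(d,i) via R3 from edge(d,d), knows(d,i)
round 1: derive cover(d,j) via R3 from edge(d,d), knows(d,j)
round 1: derive cover(h,d) via R3 from edge(h,i), knows(i,d)
round 1: derive cover(h,e) via R3 from edge(h,i), knows(i,e)
round 1: derive cover(h,h) via R3 from edge(h,b), knows(b,h)
round 1: derive cover(h,j) via R3 from edge(h,i), knows(i,j)
round 1: derive cover(i,b) via R3 from edge(i,e), knows(e,b)
round 1: derive cover(i,d) via R3 from edge(i,h), knows(h,d)
round 1: derive cover(j,d) via R3 from edge(j,h), knows(h,d)
round 1: derive cover(j,e) via R3 from edge(j,h), knows(h,e)
round 2: derive cover(b,i) via R2 from cover(b,d), cover(d,i)
round 2: derive cover(i,i) via R2 from cover(i,d), cover(d,i)
round 2: derive cover(i,j) via R2 from cover(i,b), cover(b,j)
round 2: derive cover(j,b) via R2 from cover(j,d), cover(d,b)
round 2: derive cover(j,i) via R2 from cover(j,d), cover(d,i)
round 2: derive cover(j,j) via R2 from cover(j,d), cover(d,j)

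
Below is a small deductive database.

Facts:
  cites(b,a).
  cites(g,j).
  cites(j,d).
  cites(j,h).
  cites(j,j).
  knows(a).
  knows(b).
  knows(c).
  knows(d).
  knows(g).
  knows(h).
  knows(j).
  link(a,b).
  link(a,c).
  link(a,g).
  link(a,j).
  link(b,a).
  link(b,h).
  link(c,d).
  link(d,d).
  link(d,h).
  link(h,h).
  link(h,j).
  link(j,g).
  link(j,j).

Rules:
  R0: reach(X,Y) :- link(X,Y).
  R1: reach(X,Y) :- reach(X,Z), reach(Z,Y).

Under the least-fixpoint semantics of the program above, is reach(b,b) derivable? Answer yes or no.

round 1: derive reach(a,b) via R0 from link(a,b)
round 1: derive reach(a,c) via R0 from link(a,c)
round 1: derive reach(a,g) via R0 from link(a,g)
round 1: derive reach(a,j) via R0 from link(a,j)
round 1: derive reach(b,a) via R0 from link(b,a)
round 1: derive reach(b,h) via R0 from link(b,h)
round 1: derive reach(c,d) via R0 from link(c,d)
round 1: derive reach(d,d) via R0 from link(d,d)
round 1: derive reach(d,h) via R0 from link(d,h)
round 1: derive reach(h,h) via R0 from link(h,h)
round 1: derive reach(h,j) via R0 from link(h,j)
round 1: derive reach(j,g) via R0 from link(j,g)
round 1: derive reach(j,j) via R0 from link(j,j)
round 2: derive reach(a,a) via R1 from reach(a,b), reach(b,a)
round 2: derive reach(a,d) via R1 from reach(a,c), reach(c,d)
round 2: derive reach(a,h) via R1 from reach(a,b), reach(b,h)
round 2: derive reach(b,b) via R1 from reach(b,a), reach(a,b)
round 2: derive reach(b,c) via R1 from reach(b,a), reach(a,c)
round 2: derive reach(b,g) via R1 from reach(b,a), reach(a,g)
round 2: derive reach(b,j) via R1 from reach(b,a), reach(a,j)
round 2: derive reach(c,h) via R1 from reach(c,d), reach(d,h)
round 2: derive reach(d,j) via R1 from reach(d,h), reach(h,j)
round 2: derive reach(h,g) via R1 from reach(h,j), reach(j,g)
round 3: derive reach(b,d) via R1 from reach(b,a), reach(a,d)
round 3: derive reach(c,g) via R1 from reach(c,h), reach(h,g)
round 3: derive reach(c,j) via R1 from reach(c,d), reach(d,j)
round 3: derive reach(d,g) via R1 from reach(d,h), reach(h,g)

yes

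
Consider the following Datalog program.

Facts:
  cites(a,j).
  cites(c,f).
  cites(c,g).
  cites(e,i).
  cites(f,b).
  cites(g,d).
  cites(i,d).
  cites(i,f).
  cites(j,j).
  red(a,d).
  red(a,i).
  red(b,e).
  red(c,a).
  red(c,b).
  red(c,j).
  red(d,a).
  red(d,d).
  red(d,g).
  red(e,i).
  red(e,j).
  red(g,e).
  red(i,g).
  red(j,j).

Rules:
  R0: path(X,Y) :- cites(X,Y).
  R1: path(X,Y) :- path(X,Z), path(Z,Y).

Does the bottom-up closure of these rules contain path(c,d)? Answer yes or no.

yes

round 1: derive path(a,j) via R0 from cites(a,j)
round 1: derive path(c,f) via R0 from cites(c,f)
round 1: derive path(c,g) via R0 from cites(c,g)
round 1: derive path(e,i) via R0 from cites(e,i)
round 1: derive path(f,b) via R0 from cites(f,b)
round 1: derive path(g,d) via R0 from cites(g,d)
round 1: derive path(i,d) via R0 from cites(i,d)
round 1: derive path(i,f) via R0 from cites(i,f)
round 1: derive path(j,j) via R0 from cites(j,j)
round 2: derive path(c,b) via R1 from path(c,f), path(f,b)
round 2: derive path(c,d) via R1 from path(c,g), path(g,d)
round 2: derive path(e,d) via R1 from path(e,i), path(i,d)
round 2: derive path(e,f) via R1 from path(e,i), path(i,f)
round 2: derive path(i,b) via R1 from path(i,f), path(f,b)
round 3: derive path(e,b) via R1 from path(e,f), path(f,b)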